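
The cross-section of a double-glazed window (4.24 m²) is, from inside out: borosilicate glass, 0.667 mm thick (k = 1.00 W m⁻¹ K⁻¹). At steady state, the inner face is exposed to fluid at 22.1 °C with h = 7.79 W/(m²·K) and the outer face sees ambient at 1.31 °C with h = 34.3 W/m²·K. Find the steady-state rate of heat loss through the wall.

Q = 557 W

Resistance network (inner→outer):
  R_conv,in = 1/(hA) = 1/(7.79·4.24) = 0.03028 K/W
  R_borosilicate glass = L/(kA) = 6.67×10^-4/(1.00·4.24) = 1.573×10^-4 K/W
  R_conv,out = 1/(hA) = 1/(34.3·4.24) = 0.006876 K/W
ΣR = 0.03028 + 1.573×10^-4 + 0.006876 = 0.03731 K/W
Q = ΔT/ΣR = (22.1 °C − 1.31 °C)/0.03731 = 557 W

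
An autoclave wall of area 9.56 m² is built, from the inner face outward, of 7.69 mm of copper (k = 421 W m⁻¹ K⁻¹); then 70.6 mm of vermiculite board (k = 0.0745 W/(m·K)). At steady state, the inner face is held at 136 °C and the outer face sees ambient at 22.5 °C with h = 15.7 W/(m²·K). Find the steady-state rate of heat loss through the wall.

Q = 1070 W

Series thermal resistances, inner to outer:
  R_copper = L/(kA) = 0.00769/(421·9.56) = 1.911×10^-6 K/W
  R_vermiculite board = L/(kA) = 0.0706/(0.0745·9.56) = 0.09913 K/W
  R_conv,out = 1/(hA) = 1/(15.7·9.56) = 0.006663 K/W
ΣR = 1.911×10^-6 + 0.09913 + 0.006663 = 0.1058 K/W
Q = ΔT/ΣR = (136 °C − 22.5 °C)/0.1058 = 1070 W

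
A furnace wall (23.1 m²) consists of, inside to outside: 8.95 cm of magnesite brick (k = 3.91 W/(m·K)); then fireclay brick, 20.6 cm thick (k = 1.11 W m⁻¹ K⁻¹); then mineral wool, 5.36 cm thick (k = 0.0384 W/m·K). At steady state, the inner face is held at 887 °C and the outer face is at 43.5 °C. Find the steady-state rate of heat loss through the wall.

Resistance network (inner→outer):
  R_magnesite brick = L/(kA) = 0.0895/(3.91·23.1) = 9.909×10^-4 K/W
  R_fireclay brick = L/(kA) = 0.206/(1.11·23.1) = 0.008034 K/W
  R_mineral wool = L/(kA) = 0.0536/(0.0384·23.1) = 0.06043 K/W
ΣR = 9.909×10^-4 + 0.008034 + 0.06043 = 0.06945 K/W
Q = ΔT/ΣR = (887 °C − 43.5 °C)/0.06945 = 12100 W

Q = 12100 W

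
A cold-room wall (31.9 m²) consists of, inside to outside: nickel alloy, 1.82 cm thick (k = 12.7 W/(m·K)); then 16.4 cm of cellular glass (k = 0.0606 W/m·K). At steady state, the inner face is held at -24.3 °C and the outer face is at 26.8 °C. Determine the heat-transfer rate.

Series thermal resistances, inner to outer:
  R_nickel alloy = L/(kA) = 0.0182/(12.7·31.9) = 4.492×10^-5 K/W
  R_cellular glass = L/(kA) = 0.164/(0.0606·31.9) = 0.08484 K/W
ΣR = 4.492×10^-5 + 0.08484 = 0.08488 K/W
Q = ΔT/ΣR = (-24.3 °C − 26.8 °C)/0.08488 = -602 W
(Negative Q ⇒ heat flows inward; heat gain = 602 W.)

Q = 602 W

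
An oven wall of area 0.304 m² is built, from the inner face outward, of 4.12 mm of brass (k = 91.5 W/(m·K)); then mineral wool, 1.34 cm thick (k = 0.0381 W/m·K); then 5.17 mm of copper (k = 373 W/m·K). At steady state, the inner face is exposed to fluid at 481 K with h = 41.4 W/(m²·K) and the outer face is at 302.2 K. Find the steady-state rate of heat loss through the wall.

Q = 145 W

Series thermal resistances, inner to outer:
  R_conv,in = 1/(hA) = 1/(41.4·0.304) = 0.07946 K/W
  R_brass = L/(kA) = 0.00412/(91.5·0.304) = 1.481×10^-4 K/W
  R_mineral wool = L/(kA) = 0.0134/(0.0381·0.304) = 1.157 K/W
  R_copper = L/(kA) = 0.00517/(373·0.304) = 4.559×10^-5 K/W
ΣR = 0.07946 + 1.481×10^-4 + 1.157 + 4.559×10^-5 = 1.237 K/W
Q = ΔT/ΣR = (481 K − 302.2 K)/1.237 = 145 W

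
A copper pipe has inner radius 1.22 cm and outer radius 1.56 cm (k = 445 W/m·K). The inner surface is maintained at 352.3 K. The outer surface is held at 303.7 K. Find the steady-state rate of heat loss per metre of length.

Q' = 2πk·ΔT/ln(r₂/r₁) = 2π × 445 × 48.6 / ln(0.0156/0.0122) = 5.53×10^5 W/m

Q' = 553 kW/m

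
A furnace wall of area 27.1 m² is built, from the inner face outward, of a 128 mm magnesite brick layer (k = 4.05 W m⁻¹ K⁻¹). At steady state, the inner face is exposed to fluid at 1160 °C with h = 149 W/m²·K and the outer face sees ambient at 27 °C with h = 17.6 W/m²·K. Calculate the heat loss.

Q = 3.23×10^5 W

Resistance network (inner→outer):
  R_conv,in = 1/(hA) = 1/(149·27.1) = 2.477×10^-4 K/W
  R_magnesite brick = L/(kA) = 0.128/(4.05·27.1) = 0.001166 K/W
  R_conv,out = 1/(hA) = 1/(17.6·27.1) = 0.002097 K/W
ΣR = 2.477×10^-4 + 0.001166 + 0.002097 = 0.003511 K/W
Q = ΔT/ΣR = (1160 °C − 27 °C)/0.003511 = 3.23×10^5 W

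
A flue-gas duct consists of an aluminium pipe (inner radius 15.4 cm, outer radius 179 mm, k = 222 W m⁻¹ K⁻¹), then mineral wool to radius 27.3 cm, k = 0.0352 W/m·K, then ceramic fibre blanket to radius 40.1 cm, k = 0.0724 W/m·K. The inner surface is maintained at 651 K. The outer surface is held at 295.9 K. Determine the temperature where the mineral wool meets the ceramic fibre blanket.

Series thermal resistances, inner to outer:
  R'_aluminium = ln(0.179/0.154)/(2πk) = 0.1504/(2π·222) = 1.078×10^-4 m·K/W
  R'_mineral wool = ln(0.273/0.179)/(2πk) = 0.4221/(2π·0.0352) = 1.908 m·K/W
  R'_ceramic fibre blanket = ln(0.401/0.273)/(2πk) = 0.3845/(2π·0.0724) = 0.8452 m·K/W
ΣR = 1.078×10^-4 + 1.908 + 0.8452 = 2.753 m·K/W
Q' = ΔT/ΣR = (651 K − 295.9 K)/2.753 = 129.0 W/m
From the inner boundary to the mineral wool/ceramic fibre blanket interface, ΣR_partial = 1.908 m·K/W.
T_interface = T_in − Q'·ΣR_partial = 651 K − (129.0)(1.908) = 405 K

T = 405 K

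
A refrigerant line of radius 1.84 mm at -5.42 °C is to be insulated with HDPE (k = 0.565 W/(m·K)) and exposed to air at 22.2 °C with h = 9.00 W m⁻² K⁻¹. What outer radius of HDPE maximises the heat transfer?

r_cr = 6.28 cm

For a cylinder, r_cr = k_ins/h = 0.565/9.00 = 0.0628 m = 6.28 cm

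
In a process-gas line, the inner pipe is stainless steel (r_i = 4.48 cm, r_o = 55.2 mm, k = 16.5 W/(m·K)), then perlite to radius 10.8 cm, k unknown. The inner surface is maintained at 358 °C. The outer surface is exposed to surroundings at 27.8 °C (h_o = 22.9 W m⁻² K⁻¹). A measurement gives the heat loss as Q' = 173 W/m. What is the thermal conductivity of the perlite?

ΣR = ΔT/Q' = |358 − 27.8|/173 = 1.909 m·K/W
Known resistances:
  R'_stainless steel = ln(0.0552/0.0448)/(2πk) = 0.2088/(2π·16.5) = 0.002014 m·K/W
  R'_conv,out = 1/(2πr h) = 1/(2π·0.108·22.9) = 0.06435 m·K/W
R_perlite = ΣR − ΣR_known = 1.909 − 0.06636 = 1.843 m·K/W
ln(r₂/r₁)/(2πk) = 1.843 ⇒ k = 0.6712/(2π·1.843) = 0.0580 W/m·K

k = 0.0580 W/m·K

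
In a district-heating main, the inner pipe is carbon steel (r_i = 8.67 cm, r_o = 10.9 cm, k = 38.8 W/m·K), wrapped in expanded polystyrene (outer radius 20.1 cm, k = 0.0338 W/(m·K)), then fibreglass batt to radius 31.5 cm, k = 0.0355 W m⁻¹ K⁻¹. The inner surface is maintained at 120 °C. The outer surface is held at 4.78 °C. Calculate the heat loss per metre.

Resistance network (inner→outer):
  R'_carbon steel = ln(0.109/0.0867)/(2πk) = 0.2289/(2π·38.8) = 9.389×10^-4 m·K/W
  R'_expanded polystyrene = ln(0.201/0.109)/(2πk) = 0.6120/(2π·0.0338) = 2.882 m·K/W
  R'_fibreglass batt = ln(0.315/0.201)/(2πk) = 0.4493/(2π·0.0355) = 2.014 m·K/W
ΣR = 9.389×10^-4 + 2.882 + 2.014 = 4.897 m·K/W
Q' = ΔT/ΣR = (120 °C − 4.78 °C)/4.897 = 23.5 W/m

Q' = 23.5 W/m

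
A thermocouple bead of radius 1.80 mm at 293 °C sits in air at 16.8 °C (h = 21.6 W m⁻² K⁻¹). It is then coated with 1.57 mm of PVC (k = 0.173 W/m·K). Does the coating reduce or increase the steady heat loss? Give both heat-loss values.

Critical radius for a sphere: r_cr = 2k/h = 0.0160 m = 1.60 cm.
Outer radius after coating: r₂ = 0.00180 + 0.00157 = 0.00337 m.
Since r₁ < r_cr and r₂ ≤ r_cr, the coating moves toward the maximum at r_cr — heat loss rises.
Bare: R = 1/(4πr₁²h) = 1137 K/W; Q = 276.2/1137 = 0.243 W.
Coated: R = R_cond + R_conv = 443.5 K/W; Q = 276.2/443.5 = 0.623 W.

increases: 0.243 → 0.623 W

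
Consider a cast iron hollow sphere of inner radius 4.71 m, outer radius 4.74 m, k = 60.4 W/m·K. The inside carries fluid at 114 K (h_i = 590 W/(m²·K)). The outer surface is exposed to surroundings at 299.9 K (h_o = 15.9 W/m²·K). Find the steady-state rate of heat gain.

Q = 806 kW

Treat each layer as a resistance in series:
  R_conv,in = 1/(4πr²h) = 1/(4π·4.71²·590) = 6.080×10^-6 K/W
  R_cast iron = (1/4.71 − 1/4.74)/(4πk) = 0.001344/(4π·60.4) = 1.770×10^-6 K/W
  R_conv,out = 1/(4πr²h) = 1/(4π·4.74²·15.9) = 2.228×10^-4 K/W
ΣR = 6.080×10^-6 + 1.770×10^-6 + 2.228×10^-4 = 2.306×10^-4 K/W
Q = ΔT/ΣR = (114 K − 299.9 K)/2.306×10^-4 = -8.06×10^5 W
(Negative Q ⇒ heat flows inward; heat gain = 8.06×10^5 W.)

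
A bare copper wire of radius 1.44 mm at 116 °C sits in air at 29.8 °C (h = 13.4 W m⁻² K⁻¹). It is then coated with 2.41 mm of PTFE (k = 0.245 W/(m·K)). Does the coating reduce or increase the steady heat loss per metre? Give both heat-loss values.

Critical radius for a cylinder: r_cr = k/h = 0.0183 m = 1.83 cm.
Outer radius after coating: r₂ = 0.00144 + 0.00241 = 0.00385 m.
Since r₁ < r_cr and r₂ ≤ r_cr, the coating moves toward the maximum at r_cr — heat loss rises.
Bare: R = 1/(2πr₁h) = 8.248 m·K/W; Q = 86.2/8.248 = 10.5 W/m.
Coated: R = R_cond + R_conv = 3.724 m·K/W; Q = 86.2/3.724 = 23.1 W/m.

increases: 10.5 → 23.1 W/m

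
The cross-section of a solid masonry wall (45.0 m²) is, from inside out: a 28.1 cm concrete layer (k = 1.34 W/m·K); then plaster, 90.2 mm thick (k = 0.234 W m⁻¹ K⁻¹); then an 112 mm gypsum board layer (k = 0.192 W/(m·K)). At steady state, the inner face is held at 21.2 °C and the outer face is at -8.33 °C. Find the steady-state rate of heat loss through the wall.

Series thermal resistances, inner to outer:
  R_concrete = L/(kA) = 0.281/(1.34·45.0) = 0.004660 K/W
  R_plaster = L/(kA) = 0.0902/(0.234·45.0) = 0.008566 K/W
  R_gypsum board = L/(kA) = 0.112/(0.192·45.0) = 0.01296 K/W
ΣR = 0.004660 + 0.008566 + 0.01296 = 0.02619 K/W
Q = ΔT/ΣR = (21.2 °C − -8.33 °C)/0.02619 = 1130 W

Q = 1130 W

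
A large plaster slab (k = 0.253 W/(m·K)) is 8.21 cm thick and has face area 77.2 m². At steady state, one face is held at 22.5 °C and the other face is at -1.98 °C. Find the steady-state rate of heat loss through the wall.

Q = kA·ΔT/L = 0.253 × 77.2 × |22.5 °C − -1.98 °C| / 0.0821 = 5820 W

Q = 5820 W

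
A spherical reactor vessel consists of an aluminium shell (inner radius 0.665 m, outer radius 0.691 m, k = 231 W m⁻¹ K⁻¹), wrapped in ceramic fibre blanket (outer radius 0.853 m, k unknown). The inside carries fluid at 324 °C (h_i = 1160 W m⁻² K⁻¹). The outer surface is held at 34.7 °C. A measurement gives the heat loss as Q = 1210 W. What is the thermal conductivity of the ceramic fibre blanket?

ΣR = ΔT/Q = |324 − 34.7|/1210 = 0.2391 K/W
Known resistances:
  R_conv,in = 1/(4πr²h) = 1/(4π·0.665²·1160) = 1.551×10^-4 K/W
  R_aluminium = (1/0.665 − 1/0.691)/(4πk) = 0.05658/(4π·231) = 1.949×10^-5 K/W
R_ceramic fibre blanket = ΣR − ΣR_known = 0.2391 − 1.746×10^-4 = 0.2389 K/W
(1/r₁−1/r₂)/(4πk) = 0.2389 ⇒ k = 0.2748/(4π·0.2389) = 0.0915 W/m·K

k = 0.0915 W/m·K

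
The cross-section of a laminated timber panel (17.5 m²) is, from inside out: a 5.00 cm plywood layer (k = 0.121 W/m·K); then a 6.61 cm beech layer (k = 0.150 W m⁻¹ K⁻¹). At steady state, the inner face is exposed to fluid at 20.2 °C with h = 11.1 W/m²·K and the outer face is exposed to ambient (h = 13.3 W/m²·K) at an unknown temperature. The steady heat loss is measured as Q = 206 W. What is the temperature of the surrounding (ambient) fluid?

Sum the resistances:
  R_conv,in = 1/(hA) = 1/(11.1·17.5) = 0.005148 K/W
  R_plywood = L/(kA) = 0.0500/(0.121·17.5) = 0.02361 K/W
  R_beech = L/(kA) = 0.0661/(0.150·17.5) = 0.02518 K/W
  R_conv,out = 1/(hA) = 1/(13.3·17.5) = 0.004296 K/W
ΣR = 0.05824 K/W
ΔT = Q·ΣR = 206 × 0.05824 = 12.00 K
Heat flows outward, so T_out = T_in − ΔT = 20.2 − 12.00 = 8.20 °C

T_out = 8.20 °C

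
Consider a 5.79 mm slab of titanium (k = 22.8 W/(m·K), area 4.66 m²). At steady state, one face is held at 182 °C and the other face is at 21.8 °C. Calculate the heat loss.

Q = 2940 kW

Q = kA·ΔT/L = 22.8 × 4.66 × |182 °C − 21.8 °C| / 0.00579 = 2.94×10^6 W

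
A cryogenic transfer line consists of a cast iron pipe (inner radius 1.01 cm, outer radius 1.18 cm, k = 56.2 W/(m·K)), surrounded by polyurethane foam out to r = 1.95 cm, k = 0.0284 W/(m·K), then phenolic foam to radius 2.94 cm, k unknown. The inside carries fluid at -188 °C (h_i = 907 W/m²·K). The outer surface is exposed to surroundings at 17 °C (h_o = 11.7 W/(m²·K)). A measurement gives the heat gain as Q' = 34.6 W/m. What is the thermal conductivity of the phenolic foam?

k = 0.0249 W/m·K

ΣR = ΔT/Q' = |-188 − 17|/34.6 = 5.925 m·K/W
Known resistances:
  R'_conv,in = 1/(2πr h) = 1/(2π·0.0101·907) = 0.01737 m·K/W
  R'_cast iron = ln(0.0118/0.0101)/(2πk) = 0.1556/(2π·56.2) = 4.405×10^-4 m·K/W
  R'_polyurethane foam = ln(0.0195/0.0118)/(2πk) = 0.5023/(2π·0.0284) = 2.815 m·K/W
  R'_conv,out = 1/(2πr h) = 1/(2π·0.0294·11.7) = 0.4627 m·K/W
R_phenolic foam = ΣR − ΣR_known = 5.925 − 3.296 = 2.629 m·K/W
ln(r₂/r₁)/(2πk) = 2.629 ⇒ k = 0.4106/(2π·2.629) = 0.0249 W/m·K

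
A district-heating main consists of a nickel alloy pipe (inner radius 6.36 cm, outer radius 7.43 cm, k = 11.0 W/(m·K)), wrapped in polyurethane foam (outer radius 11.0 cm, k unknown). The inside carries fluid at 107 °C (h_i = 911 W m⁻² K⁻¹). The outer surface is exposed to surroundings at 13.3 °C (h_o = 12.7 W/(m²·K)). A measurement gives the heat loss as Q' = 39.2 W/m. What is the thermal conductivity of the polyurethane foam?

ΣR = ΔT/Q' = |107 − 13.3|/39.2 = 2.390 m·K/W
Known resistances:
  R'_conv,in = 1/(2πr h) = 1/(2π·0.0636·911) = 0.002747 m·K/W
  R'_nickel alloy = ln(0.0743/0.0636)/(2πk) = 0.1555/(2π·11.0) = 0.002250 m·K/W
  R'_conv,out = 1/(2πr h) = 1/(2π·0.110·12.7) = 0.1139 m·K/W
R_polyurethane foam = ΣR − ΣR_known = 2.390 − 0.1189 = 2.271 m·K/W
ln(r₂/r₁)/(2πk) = 2.271 ⇒ k = 0.3924/(2π·2.271) = 0.0275 W/m·K

k = 0.0275 W/m·K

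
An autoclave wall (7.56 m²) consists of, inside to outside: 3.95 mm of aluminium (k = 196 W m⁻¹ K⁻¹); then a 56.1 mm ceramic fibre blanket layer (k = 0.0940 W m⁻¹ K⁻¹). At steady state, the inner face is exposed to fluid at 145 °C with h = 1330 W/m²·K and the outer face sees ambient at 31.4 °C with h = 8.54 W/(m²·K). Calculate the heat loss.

Q = 1200 W

Series thermal resistances, inner to outer:
  R_conv,in = 1/(hA) = 1/(1330·7.56) = 9.945×10^-5 K/W
  R_aluminium = L/(kA) = 0.00395/(196·7.56) = 2.666×10^-6 K/W
  R_ceramic fibre blanket = L/(kA) = 0.0561/(0.0940·7.56) = 0.07894 K/W
  R_conv,out = 1/(hA) = 1/(8.54·7.56) = 0.01549 K/W
ΣR = 9.945×10^-5 + 2.666×10^-6 + 0.07894 + 0.01549 = 0.09453 K/W
Q = ΔT/ΣR = (145 °C − 31.4 °C)/0.09453 = 1200 W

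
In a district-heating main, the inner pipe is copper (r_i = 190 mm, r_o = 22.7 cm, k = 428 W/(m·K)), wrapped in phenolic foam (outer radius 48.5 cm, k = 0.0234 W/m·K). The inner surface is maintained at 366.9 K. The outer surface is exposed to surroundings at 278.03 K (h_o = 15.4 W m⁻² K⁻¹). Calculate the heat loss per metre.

Series thermal resistances, inner to outer:
  R'_copper = ln(0.227/0.190)/(2πk) = 0.1779/(2π·428) = 6.616×10^-5 m·K/W
  R'_phenolic foam = ln(0.485/0.227)/(2πk) = 0.7592/(2π·0.0234) = 5.164 m·K/W
  R'_conv,out = 1/(2πr h) = 1/(2π·0.485·15.4) = 0.02131 m·K/W
ΣR = 6.616×10^-5 + 5.164 + 0.02131 = 5.185 m·K/W
Q' = ΔT/ΣR = (366.9 K − 278.03 K)/5.185 = 17.1 W/m

Q' = 17.1 W/m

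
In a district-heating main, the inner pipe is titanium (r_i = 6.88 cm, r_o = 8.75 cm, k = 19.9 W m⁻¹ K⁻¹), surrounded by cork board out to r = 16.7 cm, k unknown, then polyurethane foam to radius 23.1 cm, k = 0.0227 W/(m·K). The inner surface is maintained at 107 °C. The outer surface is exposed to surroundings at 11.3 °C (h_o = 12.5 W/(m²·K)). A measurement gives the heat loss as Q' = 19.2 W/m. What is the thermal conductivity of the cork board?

k = 0.0388 W/m·K

ΣR = ΔT/Q' = |107 − 11.3|/19.2 = 4.984 m·K/W
Known resistances:
  R'_titanium = ln(0.0875/0.0688)/(2πk) = 0.2404/(2π·19.9) = 0.001923 m·K/W
  R'_polyurethane foam = ln(0.231/0.167)/(2πk) = 0.3244/(2π·0.0227) = 2.275 m·K/W
  R'_conv,out = 1/(2πr h) = 1/(2π·0.231·12.5) = 0.05512 m·K/W
R_cork board = ΣR − ΣR_known = 4.984 − 2.332 = 2.652 m·K/W
ln(r₂/r₁)/(2πk) = 2.652 ⇒ k = 0.6464/(2π·2.652) = 0.0388 W/m·K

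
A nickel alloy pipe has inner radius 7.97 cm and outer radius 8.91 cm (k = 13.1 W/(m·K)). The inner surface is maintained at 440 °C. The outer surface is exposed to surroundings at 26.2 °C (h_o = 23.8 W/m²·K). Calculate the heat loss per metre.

Resistance network (inner→outer):
  R'_nickel alloy = ln(0.0891/0.0797)/(2πk) = 0.1115/(2π·13.1) = 0.001355 m·K/W
  R'_conv,out = 1/(2πr h) = 1/(2π·0.0891·23.8) = 0.07505 m·K/W
ΣR = 0.001355 + 0.07505 = 0.07641 m·K/W
Q' = ΔT/ΣR = (440 °C − 26.2 °C)/0.07641 = 5420 W/m

Q' = 5.42 kW/m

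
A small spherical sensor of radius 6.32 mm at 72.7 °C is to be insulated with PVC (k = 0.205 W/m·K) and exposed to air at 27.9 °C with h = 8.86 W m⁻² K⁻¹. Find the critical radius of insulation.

For a sphere, r_cr = 2k_ins/h = 2·0.205/8.86 = 0.0463 m = 4.63 cm

r_cr = 4.63 cm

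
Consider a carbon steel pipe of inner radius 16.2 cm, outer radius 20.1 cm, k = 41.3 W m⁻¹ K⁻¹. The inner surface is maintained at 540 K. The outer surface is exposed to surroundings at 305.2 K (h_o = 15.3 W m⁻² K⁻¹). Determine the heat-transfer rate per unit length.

Treat each layer as a resistance in series:
  R'_carbon steel = ln(0.201/0.162)/(2πk) = 0.2157/(2π·41.3) = 8.313×10^-4 m·K/W
  R'_conv,out = 1/(2πr h) = 1/(2π·0.201·15.3) = 0.05175 m·K/W
ΣR = 8.313×10^-4 + 0.05175 = 0.05258 m·K/W
Q' = ΔT/ΣR = (540 K − 305.2 K)/0.05258 = 4470 W/m

Q' = 4.47 kW/m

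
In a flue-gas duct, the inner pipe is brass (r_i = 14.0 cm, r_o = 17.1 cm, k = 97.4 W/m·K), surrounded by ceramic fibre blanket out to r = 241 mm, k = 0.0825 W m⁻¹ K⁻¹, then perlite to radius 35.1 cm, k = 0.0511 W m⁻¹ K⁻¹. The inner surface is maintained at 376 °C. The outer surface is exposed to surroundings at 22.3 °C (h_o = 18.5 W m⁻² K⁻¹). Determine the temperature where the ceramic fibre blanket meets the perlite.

Resistance network (inner→outer):
  R'_brass = ln(0.171/0.140)/(2πk) = 0.2000/(2π·97.4) = 3.268×10^-4 m·K/W
  R'_ceramic fibre blanket = ln(0.241/0.171)/(2πk) = 0.3431/(2π·0.0825) = 0.6620 m·K/W
  R'_perlite = ln(0.351/0.241)/(2πk) = 0.3760/(2π·0.0511) = 1.171 m·K/W
  R'_conv,out = 1/(2πr h) = 1/(2π·0.351·18.5) = 0.02451 m·K/W
ΣR = 3.268×10^-4 + 0.6620 + 1.171 + 0.02451 = 1.858 m·K/W
Q' = ΔT/ΣR = (376 °C − 22.3 °C)/1.858 = 190.4 W/m
From the inner boundary to the ceramic fibre blanket/perlite interface, ΣR_partial = 0.6623 m·K/W.
T_interface = T_in − Q'·ΣR_partial = 376 °C − (190.4)(0.6623) = 250 °C

T = 250 °C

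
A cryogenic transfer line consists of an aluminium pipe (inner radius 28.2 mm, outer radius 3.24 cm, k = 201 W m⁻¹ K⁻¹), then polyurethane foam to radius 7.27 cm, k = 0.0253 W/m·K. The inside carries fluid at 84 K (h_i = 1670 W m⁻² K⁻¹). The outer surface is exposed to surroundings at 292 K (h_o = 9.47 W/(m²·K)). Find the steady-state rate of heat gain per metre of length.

Series thermal resistances, inner to outer:
  R'_conv,in = 1/(2πr h) = 1/(2π·0.0282·1670) = 0.003380 m·K/W
  R'_aluminium = ln(0.0324/0.0282)/(2πk) = 0.1388/(2π·201) = 1.099×10^-4 m·K/W
  R'_polyurethane foam = ln(0.0727/0.0324)/(2πk) = 0.8082/(2π·0.0253) = 5.084 m·K/W
  R'_conv,out = 1/(2πr h) = 1/(2π·0.0727·9.47) = 0.2312 m·K/W
ΣR = 0.003380 + 1.099×10^-4 + 5.084 + 0.2312 = 5.319 m·K/W
Q' = ΔT/ΣR = (84 K − 292 K)/5.319 = -39.1 W/m
(Negative Q' ⇒ heat flows inward; heat gain = 39.1 W/m.)

Q' = 39.1 W/m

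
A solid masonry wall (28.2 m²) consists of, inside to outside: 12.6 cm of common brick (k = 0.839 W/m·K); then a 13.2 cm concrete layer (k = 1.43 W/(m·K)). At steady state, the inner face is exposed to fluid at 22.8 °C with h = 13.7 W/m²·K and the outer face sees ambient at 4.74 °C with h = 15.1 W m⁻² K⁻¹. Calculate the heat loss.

Q = 1330 W

Resistance network (inner→outer):
  R_conv,in = 1/(hA) = 1/(13.7·28.2) = 0.002588 K/W
  R_common brick = L/(kA) = 0.126/(0.839·28.2) = 0.005325 K/W
  R_concrete = L/(kA) = 0.132/(1.43·28.2) = 0.003273 K/W
  R_conv,out = 1/(hA) = 1/(15.1·28.2) = 0.002348 K/W
ΣR = 0.002588 + 0.005325 + 0.003273 + 0.002348 = 0.01353 K/W
Q = ΔT/ΣR = (22.8 °C − 4.74 °C)/0.01353 = 1330 W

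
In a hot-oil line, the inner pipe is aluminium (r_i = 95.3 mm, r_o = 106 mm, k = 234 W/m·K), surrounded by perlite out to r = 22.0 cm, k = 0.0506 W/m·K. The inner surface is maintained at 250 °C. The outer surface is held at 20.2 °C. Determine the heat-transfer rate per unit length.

Treat each layer as a resistance in series:
  R'_aluminium = ln(0.106/0.0953)/(2πk) = 0.1064/(2π·234) = 7.237×10^-5 m·K/W
  R'_perlite = ln(0.220/0.106)/(2πk) = 0.7302/(2π·0.0506) = 2.297 m·K/W
ΣR = 7.237×10^-5 + 2.297 = 2.297 m·K/W
Q' = ΔT/ΣR = (250 °C − 20.2 °C)/2.297 = 100 W/m

Q' = 100 W/m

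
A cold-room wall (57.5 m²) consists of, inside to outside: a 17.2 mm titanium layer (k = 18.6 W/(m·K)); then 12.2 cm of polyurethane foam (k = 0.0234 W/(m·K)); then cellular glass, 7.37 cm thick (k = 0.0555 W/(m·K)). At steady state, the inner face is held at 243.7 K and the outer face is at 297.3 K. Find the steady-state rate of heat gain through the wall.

Series thermal resistances, inner to outer:
  R_titanium = L/(kA) = 0.0172/(18.6·57.5) = 1.608×10^-5 K/W
  R_polyurethane foam = L/(kA) = 0.122/(0.0234·57.5) = 0.09067 K/W
  R_cellular glass = L/(kA) = 0.0737/(0.0555·57.5) = 0.02309 K/W
ΣR = 1.608×10^-5 + 0.09067 + 0.02309 = 0.1138 K/W
Q = ΔT/ΣR = (243.7 K − 297.3 K)/0.1138 = -471 W
(Negative Q ⇒ heat flows inward; heat gain = 471 W.)

Q = 471 W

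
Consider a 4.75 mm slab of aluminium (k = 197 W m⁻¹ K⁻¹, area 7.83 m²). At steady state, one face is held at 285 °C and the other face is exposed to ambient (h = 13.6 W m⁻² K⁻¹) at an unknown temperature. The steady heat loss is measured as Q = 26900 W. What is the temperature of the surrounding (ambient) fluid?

Sum the resistances:
  R_aluminium = L/(kA) = 0.00475/(197·7.83) = 3.079×10^-6 K/W
  R_conv,out = 1/(hA) = 1/(13.6·7.83) = 0.009391 K/W
ΣR = 0.009394 K/W
ΔT = Q·ΣR = 26900 × 0.009394 = 252.7 K
Heat flows outward, so T_out = T_in − ΔT = 285 − 252.7 = 32.3 °C

T_out = 32.3 °C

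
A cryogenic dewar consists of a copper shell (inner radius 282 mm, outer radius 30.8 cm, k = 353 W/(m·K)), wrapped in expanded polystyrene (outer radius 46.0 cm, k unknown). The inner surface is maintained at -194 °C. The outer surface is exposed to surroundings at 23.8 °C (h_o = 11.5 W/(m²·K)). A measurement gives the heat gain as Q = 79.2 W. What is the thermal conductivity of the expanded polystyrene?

ΣR = ΔT/Q = |-194 − 23.8|/79.2 = 2.750 K/W
Known resistances:
  R_copper = (1/0.282 − 1/0.308)/(4πk) = 0.2993/(4π·353) = 6.748×10^-5 K/W
  R_conv,out = 1/(4πr²h) = 1/(4π·0.460²·11.5) = 0.03270 K/W
R_expanded polystyrene = ΣR − ΣR_known = 2.750 − 0.03277 = 2.717 K/W
(1/r₁−1/r₂)/(4πk) = 2.717 ⇒ k = 1.073/(4π·2.717) = 0.0314 W/m·K

k = 0.0314 W/m·K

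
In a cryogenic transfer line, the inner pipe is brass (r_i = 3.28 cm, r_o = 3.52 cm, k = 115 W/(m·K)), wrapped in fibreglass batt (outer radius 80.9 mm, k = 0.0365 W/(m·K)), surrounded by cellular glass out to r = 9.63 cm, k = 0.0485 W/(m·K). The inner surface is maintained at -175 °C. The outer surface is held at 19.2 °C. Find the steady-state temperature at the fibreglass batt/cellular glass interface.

Resistance network (inner→outer):
  R'_brass = ln(0.0352/0.0328)/(2πk) = 0.07062/(2π·115) = 9.773×10^-5 m·K/W
  R'_fibreglass batt = ln(0.0809/0.0352)/(2πk) = 0.8322/(2π·0.0365) = 3.629 m·K/W
  R'_cellular glass = ln(0.0963/0.0809)/(2πk) = 0.1743/(2π·0.0485) = 0.5718 m·K/W
ΣR = 9.773×10^-5 + 3.629 + 0.5718 = 4.201 m·K/W
Q' = ΔT/ΣR = (-175 °C − 19.2 °C)/4.201 = -46.23 W/m
From the inner boundary to the fibreglass batt/cellular glass interface, ΣR_partial = 3.629 m·K/W.
T_interface = T_in − Q'·ΣR_partial = -175 °C − (-46.23)(3.629) = -7.2 °C

T = -7.2 °C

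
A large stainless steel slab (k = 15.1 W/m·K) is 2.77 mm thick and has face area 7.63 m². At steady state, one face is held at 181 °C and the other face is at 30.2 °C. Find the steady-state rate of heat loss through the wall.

Q = 6270 kW

Q = kA·ΔT/L = 15.1 × 7.63 × |181 °C − 30.2 °C| / 0.00277 = 6.27×10^6 W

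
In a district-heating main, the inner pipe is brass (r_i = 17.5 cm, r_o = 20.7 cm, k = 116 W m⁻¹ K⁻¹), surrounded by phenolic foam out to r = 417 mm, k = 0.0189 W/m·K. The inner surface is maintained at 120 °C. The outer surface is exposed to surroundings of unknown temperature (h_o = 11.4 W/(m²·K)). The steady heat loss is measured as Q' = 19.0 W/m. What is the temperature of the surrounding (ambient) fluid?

T_out = 7.3 °C

Sum the resistances:
  R'_brass = ln(0.207/0.175)/(2πk) = 0.1679/(2π·116) = 2.304×10^-4 m·K/W
  R'_phenolic foam = ln(0.417/0.207)/(2πk) = 0.7004/(2π·0.0189) = 5.898 m·K/W
  R'_conv,out = 1/(2πr h) = 1/(2π·0.417·11.4) = 0.03348 m·K/W
ΣR = 5.931 m·K/W
ΔT = Q'·ΣR = 19.0 × 5.931 = 112.7 K
Heat flows outward, so T_out = T_in − ΔT = 120 − 112.7 = 7.3 °C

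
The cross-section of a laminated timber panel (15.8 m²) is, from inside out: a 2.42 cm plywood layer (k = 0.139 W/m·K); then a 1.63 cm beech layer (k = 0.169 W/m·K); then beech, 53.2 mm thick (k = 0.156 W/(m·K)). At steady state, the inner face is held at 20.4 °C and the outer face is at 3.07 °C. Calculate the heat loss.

Q = 448 W

Treat each layer as a resistance in series:
  R_plywood = L/(kA) = 0.0242/(0.139·15.8) = 0.01102 K/W
  R_beech = L/(kA) = 0.0163/(0.169·15.8) = 0.006104 K/W
  R_beech = L/(kA) = 0.0532/(0.156·15.8) = 0.02158 K/W
ΣR = 0.01102 + 0.006104 + 0.02158 = 0.03870 K/W
Q = ΔT/ΣR = (20.4 °C − 3.07 °C)/0.03870 = 448 W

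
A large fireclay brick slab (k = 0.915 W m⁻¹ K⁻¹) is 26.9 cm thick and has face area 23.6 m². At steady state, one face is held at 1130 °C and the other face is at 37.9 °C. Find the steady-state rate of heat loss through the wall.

Q = 87.7 kW

Q = kA·ΔT/L = 0.915 × 23.6 × |1130 °C − 37.9 °C| / 0.269 = 87700 W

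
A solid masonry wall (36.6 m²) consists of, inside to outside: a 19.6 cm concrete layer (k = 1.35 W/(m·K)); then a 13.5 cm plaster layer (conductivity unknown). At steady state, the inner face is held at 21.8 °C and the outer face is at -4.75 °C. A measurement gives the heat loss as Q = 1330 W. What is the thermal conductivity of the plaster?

ΣR = ΔT/Q = |21.8 − -4.75|/1330 = 0.01996 K/W
Known resistances:
  R_concrete = L/(kA) = 0.196/(1.35·36.6) = 0.003967 K/W
R_plaster = ΣR − ΣR_known = 0.01996 − 0.003967 = 0.01599 K/W
L/(kA) = 0.01599 ⇒ k = 0.135/(0.01599·36.6) = 0.231 W/m·K

k = 0.231 W/m·K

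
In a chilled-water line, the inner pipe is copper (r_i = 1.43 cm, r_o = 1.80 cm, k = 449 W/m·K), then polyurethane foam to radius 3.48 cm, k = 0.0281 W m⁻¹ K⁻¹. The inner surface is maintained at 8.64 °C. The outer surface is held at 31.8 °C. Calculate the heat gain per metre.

Series thermal resistances, inner to outer:
  R'_copper = ln(0.0180/0.0143)/(2πk) = 0.2301/(2π·449) = 8.157×10^-5 m·K/W
  R'_polyurethane foam = ln(0.0348/0.0180)/(2πk) = 0.6592/(2π·0.0281) = 3.734 m·K/W
ΣR = 8.157×10^-5 + 3.734 = 3.734 m·K/W
Q' = ΔT/ΣR = (8.64 °C − 31.8 °C)/3.734 = -6.20 W/m
(Negative Q' ⇒ heat flows inward; heat gain = 6.20 W/m.)

Q' = 6.20 W/m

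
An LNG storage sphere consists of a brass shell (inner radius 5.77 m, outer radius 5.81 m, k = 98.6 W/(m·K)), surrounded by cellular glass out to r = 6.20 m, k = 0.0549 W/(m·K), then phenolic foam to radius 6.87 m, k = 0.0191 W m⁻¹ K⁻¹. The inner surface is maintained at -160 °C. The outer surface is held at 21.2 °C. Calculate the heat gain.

Q = 2230 W

Resistance network (inner→outer):
  R_brass = (1/5.77 − 1/5.81)/(4πk) = 0.001193/(4π·98.6) = 9.630×10^-7 K/W
  R_cellular glass = (1/5.81 − 1/6.20)/(4πk) = 0.01083/(4π·0.0549) = 0.01569 K/W
  R_phenolic foam = (1/6.20 − 1/6.87)/(4πk) = 0.01573/(4π·0.0191) = 0.06554 K/W
ΣR = 9.630×10^-7 + 0.01569 + 0.06554 = 0.08123 K/W
Q = ΔT/ΣR = (-160 °C − 21.2 °C)/0.08123 = -2230 W
(Negative Q ⇒ heat flows inward; heat gain = 2230 W.)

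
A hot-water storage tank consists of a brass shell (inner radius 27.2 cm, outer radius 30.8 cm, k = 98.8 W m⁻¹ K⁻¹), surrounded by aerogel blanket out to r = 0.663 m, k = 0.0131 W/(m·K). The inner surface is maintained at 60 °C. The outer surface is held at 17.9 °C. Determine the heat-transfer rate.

Treat each layer as a resistance in series:
  R_brass = (1/0.272 − 1/0.308)/(4πk) = 0.4297/(4π·98.8) = 3.461×10^-4 K/W
  R_aerogel blanket = (1/0.308 − 1/0.663)/(4πk) = 1.738/(4π·0.0131) = 10.56 K/W
ΣR = 3.461×10^-4 + 10.56 = 10.56 K/W
Q = ΔT/ΣR = (60 °C − 17.9 °C)/10.56 = 3.99 W

Q = 3.99 W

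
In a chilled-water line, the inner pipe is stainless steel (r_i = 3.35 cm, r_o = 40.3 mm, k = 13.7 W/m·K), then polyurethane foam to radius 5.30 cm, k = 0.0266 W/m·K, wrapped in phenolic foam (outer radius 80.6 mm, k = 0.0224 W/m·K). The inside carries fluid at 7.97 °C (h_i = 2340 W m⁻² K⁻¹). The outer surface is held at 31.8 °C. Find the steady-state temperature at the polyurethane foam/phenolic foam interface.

T = 16.4 °C

Treat each layer as a resistance in series:
  R'_conv,in = 1/(2πr h) = 1/(2π·0.0335·2340) = 0.002030 m·K/W
  R'_stainless steel = ln(0.0403/0.0335)/(2πk) = 0.1848/(2π·13.7) = 0.002147 m·K/W
  R'_polyurethane foam = ln(0.0530/0.0403)/(2πk) = 0.2739/(2π·0.0266) = 1.639 m·K/W
  R'_phenolic foam = ln(0.0806/0.0530)/(2πk) = 0.4192/(2π·0.0224) = 2.979 m·K/W
ΣR = 0.002030 + 0.002147 + 1.639 + 2.979 = 4.622 m·K/W
Q' = ΔT/ΣR = (7.97 °C − 31.8 °C)/4.622 = -5.156 W/m
From the inner boundary to the polyurethane foam/phenolic foam interface, ΣR_partial = 1.643 m·K/W.
T_interface = T_in − Q'·ΣR_partial = 7.97 °C − (-5.156)(1.643) = 16.4 °C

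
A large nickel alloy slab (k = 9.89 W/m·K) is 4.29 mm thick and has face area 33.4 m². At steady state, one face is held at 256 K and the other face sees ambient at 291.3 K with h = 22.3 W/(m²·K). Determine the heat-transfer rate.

Treat each layer as a resistance in series:
  R_nickel alloy = L/(kA) = 0.00429/(9.89·33.4) = 1.299×10^-5 K/W
  R_conv,out = 1/(hA) = 1/(22.3·33.4) = 0.001343 K/W
ΣR = 1.299×10^-5 + 0.001343 = 0.001356 K/W
Q = ΔT/ΣR = (256 K − 291.3 K)/0.001356 = -26000 W
(Negative Q ⇒ heat flows inward; heat gain = 26000 W.)

Q = 26.0 kW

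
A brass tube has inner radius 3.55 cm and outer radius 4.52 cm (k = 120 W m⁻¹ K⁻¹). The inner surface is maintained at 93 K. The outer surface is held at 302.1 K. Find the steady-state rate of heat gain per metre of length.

Q' = 2πk·ΔT/ln(r₂/r₁) = 2π × 120 × 209.1 / ln(0.0452/0.0355) = 6.53×10^5 W/m

Q' = 6.53×10^5 W/m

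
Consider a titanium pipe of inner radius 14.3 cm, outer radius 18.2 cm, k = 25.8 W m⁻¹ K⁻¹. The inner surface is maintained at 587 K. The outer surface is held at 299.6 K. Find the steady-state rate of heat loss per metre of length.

Q' = 2πk·ΔT/ln(r₂/r₁) = 2π × 25.8 × 287.4 / ln(0.182/0.143) = 1.93×10^5 W/m

Q' = 193 kW/m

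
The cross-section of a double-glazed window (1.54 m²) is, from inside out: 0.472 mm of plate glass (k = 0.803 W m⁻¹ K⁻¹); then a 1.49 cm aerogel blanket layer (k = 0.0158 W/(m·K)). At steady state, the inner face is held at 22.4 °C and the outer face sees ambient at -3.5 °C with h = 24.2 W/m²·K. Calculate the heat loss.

Series thermal resistances, inner to outer:
  R_plate glass = L/(kA) = 4.72×10^-4/(0.803·1.54) = 3.817×10^-4 K/W
  R_aerogel blanket = L/(kA) = 0.0149/(0.0158·1.54) = 0.6124 K/W
  R_conv,out = 1/(hA) = 1/(24.2·1.54) = 0.02683 K/W
ΣR = 3.817×10^-4 + 0.6124 + 0.02683 = 0.6396 K/W
Q = ΔT/ΣR = (22.4 °C − -3.5 °C)/0.6396 = 40.5 W

Q = 40.5 W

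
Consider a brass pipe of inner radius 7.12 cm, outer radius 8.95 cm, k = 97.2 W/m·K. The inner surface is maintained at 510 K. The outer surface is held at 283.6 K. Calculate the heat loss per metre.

Q' = 604 kW/m

Q' = 2πk·ΔT/ln(r₂/r₁) = 2π × 97.2 × 226.4 / ln(0.0895/0.0712) = 6.04×10^5 W/m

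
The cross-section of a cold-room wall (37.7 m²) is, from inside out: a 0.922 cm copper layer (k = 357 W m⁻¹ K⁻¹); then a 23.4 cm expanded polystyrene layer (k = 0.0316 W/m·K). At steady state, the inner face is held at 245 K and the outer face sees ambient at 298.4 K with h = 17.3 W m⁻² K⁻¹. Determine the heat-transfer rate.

Q = 270 W

Series thermal resistances, inner to outer:
  R_copper = L/(kA) = 0.00922/(357·37.7) = 6.850×10^-7 K/W
  R_expanded polystyrene = L/(kA) = 0.234/(0.0316·37.7) = 0.1964 K/W
  R_conv,out = 1/(hA) = 1/(17.3·37.7) = 0.001533 K/W
ΣR = 6.850×10^-7 + 0.1964 + 0.001533 = 0.1979 K/W
Q = ΔT/ΣR = (245 K − 298.4 K)/0.1979 = -270 W
(Negative Q ⇒ heat flows inward; heat gain = 270 W.)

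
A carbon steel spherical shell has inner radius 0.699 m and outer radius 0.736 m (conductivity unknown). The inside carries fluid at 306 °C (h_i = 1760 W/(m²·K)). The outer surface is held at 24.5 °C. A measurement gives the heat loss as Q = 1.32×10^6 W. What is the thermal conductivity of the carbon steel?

k = 47.4 W/m·K

ΣR = ΔT/Q = |306 − 24.5|/1.32×10^6 = 2.133×10^-4 K/W
Known resistances:
  R_conv,in = 1/(4πr²h) = 1/(4π·0.699²·1760) = 9.254×10^-5 K/W
R_carbon steel = ΣR − ΣR_known = 2.133×10^-4 − 9.254×10^-5 = 1.208×10^-4 K/W
(1/r₁−1/r₂)/(4πk) = 1.208×10^-4 ⇒ k = 0.07192/(4π·1.208×10^-4) = 47.4 W/m·K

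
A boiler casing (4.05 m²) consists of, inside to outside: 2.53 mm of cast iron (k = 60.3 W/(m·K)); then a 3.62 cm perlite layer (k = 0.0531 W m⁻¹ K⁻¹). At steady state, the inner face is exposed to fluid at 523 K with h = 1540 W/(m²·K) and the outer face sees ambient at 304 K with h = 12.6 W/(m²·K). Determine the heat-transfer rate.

Q = 1160 W

Series thermal resistances, inner to outer:
  R_conv,in = 1/(hA) = 1/(1540·4.05) = 1.603×10^-4 K/W
  R_cast iron = L/(kA) = 0.00253/(60.3·4.05) = 1.036×10^-5 K/W
  R_perlite = L/(kA) = 0.0362/(0.0531·4.05) = 0.1683 K/W
  R_conv,out = 1/(hA) = 1/(12.6·4.05) = 0.01960 K/W
ΣR = 1.603×10^-4 + 1.036×10^-5 + 0.1683 + 0.01960 = 0.1881 K/W
Q = ΔT/ΣR = (523 K − 304 K)/0.1881 = 1160 W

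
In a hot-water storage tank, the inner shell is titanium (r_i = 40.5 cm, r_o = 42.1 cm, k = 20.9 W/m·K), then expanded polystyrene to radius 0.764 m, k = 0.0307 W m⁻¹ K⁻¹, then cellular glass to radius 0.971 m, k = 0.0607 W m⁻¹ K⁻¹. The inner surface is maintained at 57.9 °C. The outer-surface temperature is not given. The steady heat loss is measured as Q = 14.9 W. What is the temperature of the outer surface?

T_out = 11.3 °C

Sum the resistances:
  R_titanium = (1/0.405 − 1/0.421)/(4πk) = 0.09384/(4π·20.9) = 3.573×10^-4 K/W
  R_expanded polystyrene = (1/0.421 − 1/0.764)/(4πk) = 1.066/(4π·0.0307) = 2.764 K/W
  R_cellular glass = (1/0.764 − 1/0.971)/(4πk) = 0.2790/(4π·0.0607) = 0.3658 K/W
ΣR = 3.130 K/W
ΔT = Q·ΣR = 14.9 × 3.130 = 46.64 K
Heat flows outward, so T_out = T_in − ΔT = 57.9 − 46.64 = 11.3 °C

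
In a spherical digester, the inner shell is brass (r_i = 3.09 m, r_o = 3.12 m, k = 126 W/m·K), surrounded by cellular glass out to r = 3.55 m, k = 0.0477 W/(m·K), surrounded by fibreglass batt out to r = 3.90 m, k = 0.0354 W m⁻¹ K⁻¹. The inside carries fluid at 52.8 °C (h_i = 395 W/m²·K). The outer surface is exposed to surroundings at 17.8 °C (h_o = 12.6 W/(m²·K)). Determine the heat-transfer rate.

Q = 287 W

Resistance network (inner→outer):
  R_conv,in = 1/(4πr²h) = 1/(4π·3.09²·395) = 2.110×10^-5 K/W
  R_brass = (1/3.09 − 1/3.12)/(4πk) = 0.003112/(4π·126) = 1.965×10^-6 K/W
  R_cellular glass = (1/3.12 − 1/3.55)/(4πk) = 0.03882/(4π·0.0477) = 0.06477 K/W
  R_fibreglass batt = (1/3.55 − 1/3.90)/(4πk) = 0.02528/(4π·0.0354) = 0.05683 K/W
  R_conv,out = 1/(4πr²h) = 1/(4π·3.90²·12.6) = 4.152×10^-4 K/W
ΣR = 2.110×10^-5 + 1.965×10^-6 + 0.06477 + 0.05683 + 4.152×10^-4 = 0.1220 K/W
Q = ΔT/ΣR = (52.8 °C − 17.8 °C)/0.1220 = 287 W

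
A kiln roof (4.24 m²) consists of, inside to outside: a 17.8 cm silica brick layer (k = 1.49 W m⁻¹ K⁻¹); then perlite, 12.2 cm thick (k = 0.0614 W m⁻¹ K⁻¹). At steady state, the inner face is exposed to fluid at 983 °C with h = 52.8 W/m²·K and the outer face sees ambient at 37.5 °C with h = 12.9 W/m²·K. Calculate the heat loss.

Q = 1820 W

Series thermal resistances, inner to outer:
  R_conv,in = 1/(hA) = 1/(52.8·4.24) = 0.004467 K/W
  R_silica brick = L/(kA) = 0.178/(1.49·4.24) = 0.02818 K/W
  R_perlite = L/(kA) = 0.122/(0.0614·4.24) = 0.4686 K/W
  R_conv,out = 1/(hA) = 1/(12.9·4.24) = 0.01828 K/W
ΣR = 0.004467 + 0.02818 + 0.4686 + 0.01828 = 0.5195 K/W
Q = ΔT/ΣR = (983 °C − 37.5 °C)/0.5195 = 1820 W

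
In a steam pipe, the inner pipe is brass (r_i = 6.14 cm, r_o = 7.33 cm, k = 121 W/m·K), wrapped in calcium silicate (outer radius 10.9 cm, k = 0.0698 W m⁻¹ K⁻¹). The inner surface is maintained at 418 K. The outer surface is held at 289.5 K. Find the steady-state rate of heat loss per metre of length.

Series thermal resistances, inner to outer:
  R'_brass = ln(0.0733/0.0614)/(2πk) = 0.1772/(2π·121) = 2.330×10^-4 m·K/W
  R'_calcium silicate = ln(0.109/0.0733)/(2πk) = 0.3968/(2π·0.0698) = 0.9047 m·K/W
ΣR = 2.330×10^-4 + 0.9047 = 0.9049 m·K/W
Q' = ΔT/ΣR = (418 K − 289.5 K)/0.9049 = 142 W/m

Q' = 142 W/m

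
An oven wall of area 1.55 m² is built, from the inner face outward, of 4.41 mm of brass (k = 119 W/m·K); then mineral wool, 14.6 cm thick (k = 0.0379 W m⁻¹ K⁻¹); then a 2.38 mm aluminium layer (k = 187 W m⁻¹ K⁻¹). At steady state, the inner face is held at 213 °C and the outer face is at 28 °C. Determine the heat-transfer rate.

Series thermal resistances, inner to outer:
  R_brass = L/(kA) = 0.00441/(119·1.55) = 2.391×10^-5 K/W
  R_mineral wool = L/(kA) = 0.146/(0.0379·1.55) = 2.485 K/W
  R_aluminium = L/(kA) = 0.00238/(187·1.55) = 8.211×10^-6 K/W
ΣR = 2.391×10^-5 + 2.485 + 8.211×10^-6 = 2.485 K/W
Q = ΔT/ΣR = (213 °C − 28 °C)/2.485 = 74.4 W

Q = 74.4 W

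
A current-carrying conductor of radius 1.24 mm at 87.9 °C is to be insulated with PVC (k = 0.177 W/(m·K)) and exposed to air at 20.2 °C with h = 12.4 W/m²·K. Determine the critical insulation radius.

For a cylinder, r_cr = k_ins/h = 0.177/12.4 = 0.0143 m = 1.43 cm

r_cr = 1.43 cm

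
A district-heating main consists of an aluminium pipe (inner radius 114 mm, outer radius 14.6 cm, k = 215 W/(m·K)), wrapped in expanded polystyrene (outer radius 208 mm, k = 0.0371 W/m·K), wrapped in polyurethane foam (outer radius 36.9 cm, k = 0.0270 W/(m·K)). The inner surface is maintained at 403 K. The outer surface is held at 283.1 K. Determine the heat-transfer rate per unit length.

Q' = 24.5 W/m

Series thermal resistances, inner to outer:
  R'_aluminium = ln(0.146/0.114)/(2πk) = 0.2474/(2π·215) = 1.831×10^-4 m·K/W
  R'_expanded polystyrene = ln(0.208/0.146)/(2πk) = 0.3539/(2π·0.0371) = 1.518 m·K/W
  R'_polyurethane foam = ln(0.369/0.208)/(2πk) = 0.5733/(2π·0.0270) = 3.379 m·K/W
ΣR = 1.831×10^-4 + 1.518 + 3.379 = 4.897 m·K/W
Q' = ΔT/ΣR = (403 K − 283.1 K)/4.897 = 24.5 W/m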